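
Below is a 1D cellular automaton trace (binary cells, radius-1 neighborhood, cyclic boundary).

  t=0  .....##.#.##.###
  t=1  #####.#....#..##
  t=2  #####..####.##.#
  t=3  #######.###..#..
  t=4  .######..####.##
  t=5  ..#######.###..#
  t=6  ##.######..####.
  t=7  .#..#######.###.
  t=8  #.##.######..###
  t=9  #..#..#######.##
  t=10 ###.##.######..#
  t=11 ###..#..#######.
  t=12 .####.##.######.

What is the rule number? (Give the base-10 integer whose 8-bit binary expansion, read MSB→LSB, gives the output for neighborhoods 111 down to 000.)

211

  nb ###: next=#  (t=0,i=14, bit7=1)
  nb ##.: next=#  (t=0,i=6, bit6=1)
  nb #.#: next=.  (t=0,i=7, bit5=0)
  nb #..: next=#  (t=0,i=0, bit4=1)
  nb .##: next=.  (t=0,i=5, bit3=0)
  nb .#.: next=.  (t=0,i=8, bit2=0)
  nb ..#: next=#  (t=0,i=4, bit1=1)
  nb ...: next=#  (t=0,i=1, bit0=1)
  bits 11010011 = 211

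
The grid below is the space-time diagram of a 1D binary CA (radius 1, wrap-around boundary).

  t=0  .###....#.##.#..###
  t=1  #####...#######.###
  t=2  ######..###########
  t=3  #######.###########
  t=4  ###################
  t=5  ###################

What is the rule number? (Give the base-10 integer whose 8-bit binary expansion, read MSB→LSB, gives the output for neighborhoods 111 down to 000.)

  ### -> #   bit 7 = 1  t=0,i=2
  ##. -> #   bit 6 = 1  t=0,i=3
  #.# -> #   bit 5 = 1  t=0,i=0
  #.. -> #   bit 4 = 1  t=0,i=4
  .## -> #   bit 3 = 1  t=0,i=1
  .#. -> #   bit 2 = 1  t=0,i=8
  ..# -> .   bit 1 = 0  t=0,i=7
  ... -> .   bit 0 = 0  t=0,i=5
  bits 11111100 = 252

252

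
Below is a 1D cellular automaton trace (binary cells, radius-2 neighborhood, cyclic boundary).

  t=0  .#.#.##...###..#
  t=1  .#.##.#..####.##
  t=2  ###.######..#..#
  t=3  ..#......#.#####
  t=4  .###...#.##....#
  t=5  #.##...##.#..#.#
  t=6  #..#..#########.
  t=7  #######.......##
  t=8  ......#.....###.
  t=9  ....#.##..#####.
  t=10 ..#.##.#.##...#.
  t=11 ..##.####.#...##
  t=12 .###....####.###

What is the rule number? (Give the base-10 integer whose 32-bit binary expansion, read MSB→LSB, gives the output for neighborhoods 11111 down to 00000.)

876379130

  ##### -> .   bit 31 = 0  t=2,i=6
  ####. -> .   bit 30 = 0  t=1,i=11
  ###.# -> #   bit 29 = 1  t=1,i=12
  ###.. -> #   bit 28 = 1  t=0,i=12
  ##.## -> .   bit 27 = 0  t=1,i=13
  ##.#. -> #   bit 26 = 1  t=1,i=0
  ##..# -> .   bit 25 = 0  t=0,i=13
  ##... -> .   bit 24 = 0  t=0,i=7
  #.### -> .   bit 23 = 0  t=2,i=4
  #.##. -> .   bit 22 = 0  t=0,i=5
  #.#.# -> #   bit 21 = 1  t=0,i=1
  #.#.. -> #   bit 20 = 1  t=1,i=6
  #..## -> #   bit 19 = 1  t=1,i=8
  #..#. -> #   bit 18 = 1  t=0,i=14
  #...# -> .   bit 17 = 0  t=0,i=8
  #.... -> .   bit 16 = 0  t=3,i=4
  .#### -> .   bit 15 = 0  t=1,i=10
  .###. -> #   bit 14 = 1  t=0,i=11
  .##.# -> #   bit 13 = 1  t=1,i=4
  .##.. -> #   bit 12 = 1  t=0,i=6
  .#.## -> #   bit 11 = 1  t=0,i=4
  .#.#. -> .   bit 10 = 0  t=0,i=0
  .#..# -> #   bit 9 = 1  t=1,i=7
  .#... -> #   bit 8 = 1  t=3,i=3
  ..### -> #   bit 7 = 1  t=0,i=10
  ..##. -> #   bit 6 = 1  t=5,i=7
  ..#.# -> #   bit 5 = 1  t=0,i=15
  ..#.. -> #   bit 4 = 1  t=2,i=12
  ...## -> #   bit 3 = 1  t=0,i=9
  ...#. -> .   bit 2 = 0  t=3,i=8
  ....# -> #   bit 1 = 1  t=3,i=7
  ..... -> .   bit 0 = 0  t=3,i=5
  bits 00110100001111000111101111111010 = 876379130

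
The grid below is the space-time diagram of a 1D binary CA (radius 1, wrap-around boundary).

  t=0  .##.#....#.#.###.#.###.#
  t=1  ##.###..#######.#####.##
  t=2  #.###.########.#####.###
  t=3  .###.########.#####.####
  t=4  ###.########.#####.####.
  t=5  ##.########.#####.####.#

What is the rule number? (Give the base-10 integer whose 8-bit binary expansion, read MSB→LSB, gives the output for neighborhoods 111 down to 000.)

190

  ### -> #   bit 7 = 1  t=0,i=14
  ##. -> .   bit 6 = 0  t=0,i=2
  #.# -> #   bit 5 = 1  t=0,i=0
  #.. -> #   bit 4 = 1  t=0,i=5
  .## -> #   bit 3 = 1  t=0,i=1
  .#. -> #   bit 2 = 1  t=0,i=4
  ..# -> #   bit 1 = 1  t=0,i=8
  ... -> .   bit 0 = 0  t=0,i=6
  bits 10111110 = 190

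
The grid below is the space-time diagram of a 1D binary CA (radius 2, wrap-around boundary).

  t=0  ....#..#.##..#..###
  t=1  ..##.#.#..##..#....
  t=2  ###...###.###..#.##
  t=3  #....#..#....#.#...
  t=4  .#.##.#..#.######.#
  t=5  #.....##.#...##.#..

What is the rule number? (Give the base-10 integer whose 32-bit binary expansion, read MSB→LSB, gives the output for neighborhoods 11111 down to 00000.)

  [31] ##### => #  t=2,i=0
  [30] ####. => .  t=2,i=1
  [29] ###.# => #  t=2,i=8
  [28] ###.. => .  t=0,i=18
  [27] ##.## => .  t=2,i=9
  [26] ##.#. => .  t=1,i=4
  [25] ##..# => #  t=0,i=11
  [24] ##... => .  t=0,i=0
  [23] #.### => .  t=2,i=10
  [22] #.##. => .  t=0,i=9
  [21] #.#.# => .  t=1,i=5
  [20] #.#.. => #  t=1,i=7
  [19] #..## => .  t=0,i=15
  [18] #..#. => .  t=0,i=6
  [17] #...# => .  t=2,i=4
  [16] #.... => .  t=0,i=1
  [15] .#### => .  t=2,i=18
  [14] .###. => .  t=0,i=17
  [13] .##.# => .  t=1,i=3
  [12] .##.. => #  t=0,i=10
  [11] .#.## => .  t=0,i=8
  [10] .#.#. => #  t=1,i=6
  [9] .#..# => #  t=0,i=5
  [8] .#... => #  t=1,i=15
  [7] ..### => .  t=0,i=16
  [6] ..##. => #  t=1,i=2
  [5] ..#.# => #  t=0,i=7
  [4] ..#.. => .  t=0,i=4
  [3] ...## => #  t=1,i=1
  [2] ...#. => #  t=0,i=3
  [1] ....# => #  t=0,i=2
  [0] ..... => #  t=1,i=17
  bits 10100010000100000001011101101111 = 2718963567

2718963567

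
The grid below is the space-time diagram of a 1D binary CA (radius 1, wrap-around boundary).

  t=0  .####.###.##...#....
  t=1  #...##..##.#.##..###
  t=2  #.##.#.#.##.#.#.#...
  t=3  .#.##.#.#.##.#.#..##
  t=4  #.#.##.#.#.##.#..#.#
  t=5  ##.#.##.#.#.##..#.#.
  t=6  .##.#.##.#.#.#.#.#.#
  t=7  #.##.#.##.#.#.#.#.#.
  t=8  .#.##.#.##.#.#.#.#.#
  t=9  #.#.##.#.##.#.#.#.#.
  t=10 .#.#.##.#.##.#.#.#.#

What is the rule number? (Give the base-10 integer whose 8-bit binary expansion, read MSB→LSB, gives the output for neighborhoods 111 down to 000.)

  ### -> .   bit 7 = 0  t=0,i=2
  ##. -> #   bit 6 = 1  t=0,i=4
  #.# -> #   bit 5 = 1  t=0,i=5
  #.. -> .   bit 4 = 0  t=0,i=12
  .## -> .   bit 3 = 0  t=0,i=1
  .#. -> .   bit 2 = 0  t=0,i=15
  ..# -> #   bit 1 = 1  t=0,i=0
  ... -> #   bit 0 = 1  t=0,i=13
  bits 01100011 = 99

99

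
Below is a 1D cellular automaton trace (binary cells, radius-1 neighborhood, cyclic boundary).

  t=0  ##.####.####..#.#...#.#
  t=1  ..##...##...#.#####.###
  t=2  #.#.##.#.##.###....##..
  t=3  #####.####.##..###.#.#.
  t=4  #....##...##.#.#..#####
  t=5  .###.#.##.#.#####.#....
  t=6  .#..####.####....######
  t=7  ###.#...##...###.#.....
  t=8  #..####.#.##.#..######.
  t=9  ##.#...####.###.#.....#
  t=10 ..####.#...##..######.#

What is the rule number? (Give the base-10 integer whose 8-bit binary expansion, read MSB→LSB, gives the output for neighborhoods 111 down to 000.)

61

  [7] ### => .  t=0,i=0
  [6] ##. => .  t=0,i=1
  [5] #.# => #  t=0,i=2
  [4] #.. => #  t=0,i=12
  [3] .## => #  t=0,i=3
  [2] .#. => #  t=0,i=14
  [1] ..# => .  t=0,i=13
  [0] ... => #  t=0,i=18
  bits 00111101 = 61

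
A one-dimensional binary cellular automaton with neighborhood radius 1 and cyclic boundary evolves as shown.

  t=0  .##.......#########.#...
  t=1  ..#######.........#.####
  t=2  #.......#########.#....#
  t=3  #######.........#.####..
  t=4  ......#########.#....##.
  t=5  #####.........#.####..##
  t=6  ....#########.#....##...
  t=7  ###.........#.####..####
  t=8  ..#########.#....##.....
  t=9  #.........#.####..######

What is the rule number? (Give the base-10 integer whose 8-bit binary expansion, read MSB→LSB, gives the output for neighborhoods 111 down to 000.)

85

  ### -> .   bit 7 = 0  t=0,i=11
  ##. -> #   bit 6 = 1  t=0,i=2
  #.# -> .   bit 5 = 0  t=0,i=19
  #.. -> #   bit 4 = 1  t=0,i=3
  .## -> .   bit 3 = 0  t=0,i=1
  .#. -> #   bit 2 = 1  t=0,i=20
  ..# -> .   bit 1 = 0  t=0,i=0
  ... -> #   bit 0 = 1  t=0,i=4
  bits 01010101 = 85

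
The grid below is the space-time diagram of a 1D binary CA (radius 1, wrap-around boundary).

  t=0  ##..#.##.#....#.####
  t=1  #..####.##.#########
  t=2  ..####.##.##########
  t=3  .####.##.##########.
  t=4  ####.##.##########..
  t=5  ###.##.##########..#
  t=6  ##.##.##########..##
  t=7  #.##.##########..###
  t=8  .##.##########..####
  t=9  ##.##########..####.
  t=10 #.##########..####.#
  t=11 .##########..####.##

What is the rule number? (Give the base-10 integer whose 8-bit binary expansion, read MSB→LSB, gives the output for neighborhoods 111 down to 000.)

175

  ###|#  b7=1 t=0,i=0
  ##.|.  b6=0 t=0,i=1
  #.#|#  b5=1 t=0,i=5
  #..|.  b4=0 t=0,i=2
  .##|#  b3=1 t=0,i=6
  .#.|#  b2=1 t=0,i=4
  ..#|#  b1=1 t=0,i=3
  ...|#  b0=1 t=0,i=11
  bits 10101111 = 175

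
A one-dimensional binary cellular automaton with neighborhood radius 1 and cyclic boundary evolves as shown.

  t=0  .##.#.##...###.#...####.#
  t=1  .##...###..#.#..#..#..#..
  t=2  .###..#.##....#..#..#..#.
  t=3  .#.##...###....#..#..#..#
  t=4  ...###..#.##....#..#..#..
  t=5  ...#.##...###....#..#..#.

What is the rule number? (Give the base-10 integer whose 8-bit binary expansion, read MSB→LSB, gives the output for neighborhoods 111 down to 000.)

  ###|.  b7=0 t=0,i=12
  ##.|#  b6=1 t=0,i=2
  #.#|.  b5=0 t=0,i=0
  #..|#  b4=1 t=0,i=8
  .##|#  b3=1 t=0,i=1
  .#.|.  b2=0 t=0,i=4
  ..#|.  b1=0 t=0,i=10
  ...|.  b0=0 t=0,i=9
  bits 01011000 = 88

88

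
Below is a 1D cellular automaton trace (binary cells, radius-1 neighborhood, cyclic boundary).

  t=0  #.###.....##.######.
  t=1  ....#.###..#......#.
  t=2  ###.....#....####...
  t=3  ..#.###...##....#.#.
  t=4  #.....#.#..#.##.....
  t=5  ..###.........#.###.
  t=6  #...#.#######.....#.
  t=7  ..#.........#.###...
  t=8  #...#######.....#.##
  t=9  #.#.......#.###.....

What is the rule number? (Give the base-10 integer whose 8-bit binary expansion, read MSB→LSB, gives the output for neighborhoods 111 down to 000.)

65

  [7] ### => .  t=0,i=3
  [6] ##. => #  t=0,i=4
  [5] #.# => .  t=0,i=1
  [4] #.. => .  t=0,i=5
  [3] .## => .  t=0,i=2
  [2] .#. => .  t=0,i=0
  [1] ..# => .  t=0,i=9
  [0] ... => #  t=0,i=6
  bits 01000001 = 65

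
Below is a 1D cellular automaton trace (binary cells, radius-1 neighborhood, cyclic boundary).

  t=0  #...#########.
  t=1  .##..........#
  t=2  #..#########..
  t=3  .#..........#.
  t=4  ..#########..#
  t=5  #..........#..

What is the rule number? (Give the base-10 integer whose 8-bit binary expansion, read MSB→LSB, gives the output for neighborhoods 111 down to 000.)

  nb ###: next=.  (t=0,i=5, bit7=0)
  nb ##.: next=.  (t=0,i=12, bit6=0)
  nb #.#: next=#  (t=0,i=13, bit5=1)
  nb #..: next=#  (t=0,i=1, bit4=1)
  nb .##: next=.  (t=0,i=4, bit3=0)
  nb .#.: next=.  (t=0,i=0, bit2=0)
  nb ..#: next=.  (t=0,i=3, bit1=0)
  nb ...: next=#  (t=0,i=2, bit0=1)
  bits 00110001 = 49

49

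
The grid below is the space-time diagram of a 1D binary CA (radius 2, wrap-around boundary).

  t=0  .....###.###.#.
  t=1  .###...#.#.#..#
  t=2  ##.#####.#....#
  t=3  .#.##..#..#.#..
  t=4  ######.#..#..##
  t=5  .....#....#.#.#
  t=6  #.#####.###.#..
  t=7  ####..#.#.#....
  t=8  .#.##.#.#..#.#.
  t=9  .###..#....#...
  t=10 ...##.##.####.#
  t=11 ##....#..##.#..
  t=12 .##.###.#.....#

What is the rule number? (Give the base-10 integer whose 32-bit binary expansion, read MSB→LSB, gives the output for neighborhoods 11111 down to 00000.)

  #####|.  b31=0 t=2,i=5
  ####.|.  b30=0 t=2,i=6
  ###.#|#  b29=1 t=0,i=7
  ###..|#  b28=1 t=1,i=3
  ##.##|.  b27=0 t=0,i=8
  ##.#.|.  b26=0 t=0,i=12
  ##..#|#  b25=1 t=3,i=5
  ##...|#  b24=1 t=1,i=4
  #.###|#  b23=1 t=0,i=9
  #.##.|#  b22=1 t=3,i=3
  #.#.#|#  b21=1 t=1,i=9
  #.#..|.  b20=0 t=0,i=13
  #..##|#  b19=1 t=4,i=12
  #..#.|.  b18=0 t=1,i=13
  #...#|#  b17=1 t=1,i=5
  #....|.  b16=0 t=0,i=0
  .####|#  b15=1 t=2,i=4
  .###.|.  b14=0 t=0,i=6
  .##.#|.  b13=0 t=8,i=4
  .##..|#  b12=1 t=3,i=4
  .#.##|#  b11=1 t=1,i=0
  .#.#.|.  b10=0 t=1,i=8
  .#..#|.  b9=0 t=1,i=12
  .#...|#  b8=1 t=0,i=14
  ..###|.  b7=0 t=0,i=5
  ..##.|.  b6=0 t=10,i=3
  ..#.#|#  b5=1 t=1,i=7
  ..#..|#  b4=1 t=3,i=7
  ...##|.  b3=0 t=0,i=4
  ...#.|#  b2=1 t=1,i=6
  ....#|#  b1=1 t=0,i=3
  .....|#  b0=1 t=0,i=1
  bits 00110011111010101001100100110111 = 871012663

871012663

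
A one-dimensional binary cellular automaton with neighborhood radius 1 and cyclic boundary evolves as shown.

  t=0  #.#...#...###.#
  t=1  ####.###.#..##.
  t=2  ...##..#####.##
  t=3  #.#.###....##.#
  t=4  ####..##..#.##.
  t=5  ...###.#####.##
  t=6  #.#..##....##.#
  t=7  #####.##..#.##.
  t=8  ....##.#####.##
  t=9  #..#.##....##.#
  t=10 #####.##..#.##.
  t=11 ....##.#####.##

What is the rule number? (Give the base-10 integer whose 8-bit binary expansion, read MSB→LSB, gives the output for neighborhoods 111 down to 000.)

118

  ###|.  b7=0 t=0,i=11
  ##.|#  b6=1 t=0,i=0
  #.#|#  b5=1 t=0,i=1
  #..|#  b4=1 t=0,i=3
  .##|.  b3=0 t=0,i=10
  .#.|#  b2=1 t=0,i=2
  ..#|#  b1=1 t=0,i=5
  ...|.  b0=0 t=0,i=4
  bits 01110110 = 118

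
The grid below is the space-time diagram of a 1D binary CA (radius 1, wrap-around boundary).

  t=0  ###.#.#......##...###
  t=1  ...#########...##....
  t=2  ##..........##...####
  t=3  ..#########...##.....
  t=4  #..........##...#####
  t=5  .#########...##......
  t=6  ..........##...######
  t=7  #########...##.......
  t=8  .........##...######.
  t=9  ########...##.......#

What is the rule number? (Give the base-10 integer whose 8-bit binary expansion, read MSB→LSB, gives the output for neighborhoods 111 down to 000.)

  nb ###: next=.  (t=0,i=0, bit7=0)
  nb ##.: next=.  (t=0,i=2, bit6=0)
  nb #.#: next=#  (t=0,i=3, bit5=1)
  nb #..: next=#  (t=0,i=7, bit4=1)
  nb .##: next=.  (t=0,i=13, bit3=0)
  nb .#.: next=#  (t=0,i=4, bit2=1)
  nb ..#: next=.  (t=0,i=12, bit1=0)
  nb ...: next=#  (t=0,i=8, bit0=1)
  bits 00110101 = 53

53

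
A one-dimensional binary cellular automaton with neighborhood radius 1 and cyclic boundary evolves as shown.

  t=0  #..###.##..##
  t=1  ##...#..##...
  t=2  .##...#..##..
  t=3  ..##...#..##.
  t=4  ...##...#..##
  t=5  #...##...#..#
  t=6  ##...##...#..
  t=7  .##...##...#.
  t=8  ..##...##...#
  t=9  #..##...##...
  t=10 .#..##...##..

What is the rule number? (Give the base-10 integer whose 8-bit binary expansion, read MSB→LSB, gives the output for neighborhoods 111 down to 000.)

  ### -> .   bit 7 = 0  t=0,i=4
  ##. -> #   bit 6 = 1  t=0,i=0
  #.# -> .   bit 5 = 0  t=0,i=6
  #.. -> #   bit 4 = 1  t=0,i=1
  .## -> .   bit 3 = 0  t=0,i=3
  .#. -> .   bit 2 = 0  t=1,i=5
  ..# -> .   bit 1 = 0  t=0,i=2
  ... -> .   bit 0 = 0  t=1,i=3
  bits 01010000 = 80

80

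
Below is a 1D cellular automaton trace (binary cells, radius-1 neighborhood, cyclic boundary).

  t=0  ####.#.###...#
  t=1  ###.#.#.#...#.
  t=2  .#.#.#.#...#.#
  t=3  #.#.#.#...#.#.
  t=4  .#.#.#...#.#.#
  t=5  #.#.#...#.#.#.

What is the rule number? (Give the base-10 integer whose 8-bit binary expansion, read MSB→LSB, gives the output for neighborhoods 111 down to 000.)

  ### -> #   bit 7 = 1  t=0,i=0
  ##. -> .   bit 6 = 0  t=0,i=3
  #.# -> #   bit 5 = 1  t=0,i=4
  #.. -> .   bit 4 = 0  t=0,i=10
  .## -> .   bit 3 = 0  t=0,i=7
  .#. -> .   bit 2 = 0  t=0,i=5
  ..# -> #   bit 1 = 1  t=0,i=12
  ... -> .   bit 0 = 0  t=0,i=11
  bits 10100010 = 162

162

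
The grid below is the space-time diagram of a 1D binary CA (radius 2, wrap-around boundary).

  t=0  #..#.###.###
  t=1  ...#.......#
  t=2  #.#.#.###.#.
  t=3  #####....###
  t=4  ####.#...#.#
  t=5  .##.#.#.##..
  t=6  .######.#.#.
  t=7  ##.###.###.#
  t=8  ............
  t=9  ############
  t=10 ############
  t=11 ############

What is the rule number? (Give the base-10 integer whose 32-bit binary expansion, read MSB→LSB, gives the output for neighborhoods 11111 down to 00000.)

  [31] ##### => #  t=3,i=0
  [30] ####. => #  t=0,i=11
  [29] ###.# => .  t=0,i=7
  [28] ###.. => .  t=0,i=0
  [27] ##.## => .  t=0,i=8
  [26] ##.#. => #  t=2,i=9
  [25] ##..# => .  t=0,i=1
  [24] ##... => #  t=3,i=5
  [23] #.### => .  t=0,i=5
  [22] #.##. => #  t=5,i=8
  [21] #.#.# => #  t=2,i=0
  [20] #.#.. => .  t=4,i=5
  [19] #..## => #  t=6,i=0
  [18] #..#. => .  t=0,i=2
  [17] #...# => .  t=1,i=1
  [16] #.... => .  t=1,i=5
  [15] .#### => .  t=0,i=10
  [14] .###. => .  t=0,i=6
  [13] .##.# => #  t=5,i=2
  [12] .##.. => .  t=5,i=9
  [11] .#.## => .  t=0,i=4
  [10] .#.#. => #  t=2,i=1
  [9] .#..# => #  t=6,i=11
  [8] .#... => #  t=1,i=0
  [7] ..### => #  t=3,i=9
  [6] ..##. => #  t=5,i=1
  [5] ..#.# => #  t=0,i=3
  [4] ..#.. => .  t=1,i=3
  [3] ...## => .  t=3,i=8
  [2] ...#. => #  t=1,i=2
  [1] ....# => .  t=1,i=9
  [0] ..... => #  t=1,i=6
  bits 11000101011010000010011111100101 = 3311937509

3311937509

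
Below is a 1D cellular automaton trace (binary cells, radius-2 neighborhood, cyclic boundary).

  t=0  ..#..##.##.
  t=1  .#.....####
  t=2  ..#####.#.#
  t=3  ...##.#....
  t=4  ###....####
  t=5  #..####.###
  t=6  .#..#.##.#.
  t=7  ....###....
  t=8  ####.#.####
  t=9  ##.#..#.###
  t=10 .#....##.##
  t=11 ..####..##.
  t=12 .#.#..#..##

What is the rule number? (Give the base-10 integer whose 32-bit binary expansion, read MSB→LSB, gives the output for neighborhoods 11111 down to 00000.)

  #####|#  b31=1 t=2,i=4
  ####.|.  b30=0 t=1,i=9
  ###.#|#  b29=1 t=1,i=10
  ###..|.  b28=0 t=4,i=2
  ##.##|#  b27=1 t=0,i=7
  ##.#.|.  b26=0 t=1,i=0
  ##..#|#  b25=1 t=5,i=1
  ##...|#  b24=1 t=0,i=10
  #.###|.  b23=0 t=5,i=8
  #.##.|#  b22=1 t=0,i=8
  #.#.#|.  b21=0 t=2,i=8
  #.#..|.  b20=0 t=1,i=1
  #..##|.  b19=0 t=0,i=4
  #..#.|.  b18=0 t=6,i=0
  #...#|.  b17=0 t=0,i=0
  #....|#  b16=1 t=1,i=3
  .####|#  b15=1 t=1,i=8
  .###.|#  b14=1 t=7,i=5
  .##.#|.  b13=0 t=0,i=6
  .##..|#  b12=1 t=0,i=9
  .#.##|#  b11=1 t=6,i=5
  .#.#.|.  b10=0 t=2,i=9
  .#..#|.  b9=0 t=0,i=3
  .#...|#  b8=1 t=1,i=2
  ..###|.  b7=0 t=1,i=7
  ..##.|.  b6=0 t=0,i=5
  ..#.#|#  b5=1 t=6,i=4
  ..#..|.  b4=0 t=0,i=2
  ...##|#  b3=1 t=1,i=6
  ...#.|#  b2=1 t=0,i=1
  ....#|#  b1=1 t=1,i=5
  .....|#  b0=1 t=1,i=4
  bits 10101011010000011101100100101111 = 2873219375

2873219375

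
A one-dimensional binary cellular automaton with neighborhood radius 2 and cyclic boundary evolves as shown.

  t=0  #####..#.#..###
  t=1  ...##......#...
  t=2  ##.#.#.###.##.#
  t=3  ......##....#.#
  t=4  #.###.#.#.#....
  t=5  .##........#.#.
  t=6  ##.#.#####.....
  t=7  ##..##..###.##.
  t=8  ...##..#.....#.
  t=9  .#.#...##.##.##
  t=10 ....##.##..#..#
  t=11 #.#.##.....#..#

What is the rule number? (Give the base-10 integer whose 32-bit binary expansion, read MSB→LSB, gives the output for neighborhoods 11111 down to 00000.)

1368009043

  [31] ##### => .  t=0,i=0
  [30] ####. => #  t=0,i=3
  [29] ###.# => .  t=2,i=1
  [28] ###.. => #  t=0,i=4
  [27] ##.## => .  t=2,i=10
  [26] ##.#. => .  t=2,i=2
  [25] ##..# => .  t=0,i=5
  [24] ##... => #  t=1,i=5
  [23] #.### => #  t=2,i=7
  [22] #.##. => .  t=2,i=11
  [21] #.#.# => .  t=2,i=3
  [20] #.#.. => .  t=0,i=9
  [19] #..## => #  t=0,i=11
  [18] #..#. => .  t=0,i=6
  [17] #...# => #  t=9,i=5
  [16] #.... => .  t=1,i=6
  [15] .#### => .  t=0,i=13
  [14] .###. => .  t=2,i=0
  [13] .##.# => #  t=2,i=12
  [12] .##.. => .  t=1,i=4
  [11] .#.## => #  t=2,i=6
  [10] .#.#. => .  t=0,i=8
  [9] .#..# => .  t=0,i=10
  [8] .#... => #  t=1,i=12
  [7] ..### => .  t=0,i=12
  [6] ..##. => #  t=1,i=3
  [5] ..#.# => .  t=0,i=7
  [4] ..#.. => #  t=1,i=11
  [3] ...## => .  t=1,i=2
  [2] ...#. => .  t=1,i=10
  [1] ....# => #  t=1,i=1
  [0] ..... => #  t=1,i=0
  bits 01010001100010100010100101010011 = 1368009043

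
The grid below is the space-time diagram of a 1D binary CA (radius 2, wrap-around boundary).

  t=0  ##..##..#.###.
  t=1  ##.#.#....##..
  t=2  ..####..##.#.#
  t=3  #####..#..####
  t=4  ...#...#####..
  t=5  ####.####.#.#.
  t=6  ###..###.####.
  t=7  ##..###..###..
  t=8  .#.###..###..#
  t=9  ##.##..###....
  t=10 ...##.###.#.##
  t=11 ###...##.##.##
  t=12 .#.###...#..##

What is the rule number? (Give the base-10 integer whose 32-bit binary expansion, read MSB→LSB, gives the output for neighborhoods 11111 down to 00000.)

  [31] ##### => .  t=3,i=0
  [30] ####. => #  t=2,i=4
  [29] ###.# => .  t=0,i=12
  [28] ###.. => .  t=2,i=5
  [27] ##.## => .  t=0,i=13
  [26] ##.#. => #  t=1,i=2
  [25] ##..# => .  t=0,i=2
  [24] ##... => #  t=4,i=12
  [23] #.### => #  t=0,i=10
  [22] #.##. => #  t=0,i=0
  [21] #.#.# => #  t=1,i=3
  [20] #.#.. => #  t=1,i=5
  [19] #..## => #  t=0,i=3
  [18] #..#. => .  t=0,i=7
  [17] #...# => #  t=4,i=5
  [16] #.... => .  t=1,i=7
  [15] .#### => #  t=2,i=3
  [14] .###. => #  t=0,i=11
  [13] .##.# => .  t=1,i=1
  [12] .##.. => #  t=0,i=1
  [11] .#.## => .  t=0,i=9
  [10] .#.#. => #  t=1,i=4
  [9] .#..# => #  t=2,i=0
  [8] .#... => .  t=1,i=6
  [7] ..### => #  t=2,i=2
  [6] ..##. => .  t=0,i=4
  [5] ..#.# => .  t=0,i=8
  [4] ..#.. => #  t=3,i=7
  [3] ...## => #  t=1,i=9
  [2] ...#. => #  t=4,i=2
  [1] ....# => #  t=1,i=8
  [0] ..... => #  t=4,i=0
  bits 01000101111110101101011010011111 = 1174066847

1174066847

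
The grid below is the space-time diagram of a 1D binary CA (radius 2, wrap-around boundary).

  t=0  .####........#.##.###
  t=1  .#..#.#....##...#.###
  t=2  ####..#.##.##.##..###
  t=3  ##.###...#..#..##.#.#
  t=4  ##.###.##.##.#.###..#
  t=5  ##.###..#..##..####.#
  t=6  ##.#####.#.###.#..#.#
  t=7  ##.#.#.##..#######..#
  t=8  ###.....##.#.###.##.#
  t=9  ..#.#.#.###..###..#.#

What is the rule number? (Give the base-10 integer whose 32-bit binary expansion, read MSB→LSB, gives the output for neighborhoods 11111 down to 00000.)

3063378630

  #####|#  b31=1 t=2,i=0
  ####.|.  b30=0 t=0,i=3
  ###.#|#  b29=1 t=0,i=20
  ###..|#  b28=1 t=0,i=4
  ##.##|.  b27=0 t=0,i=0
  ##.#.|#  b26=1 t=1,i=0
  ##..#|#  b25=1 t=2,i=4
  ##...|.  b24=0 t=0,i=5
  #.###|#  b23=1 t=0,i=1
  #.##.|.  b22=0 t=0,i=15
  #.#.#|.  b21=0 t=3,i=18
  #.#..|#  b20=1 t=1,i=1
  #..##|.  b19=0 t=2,i=17
  #..#.|#  b18=1 t=1,i=3
  #...#|#  b17=1 t=1,i=14
  #....|#  b16=1 t=0,i=6
  .####|.  b15=0 t=0,i=2
  .###.|#  b14=1 t=0,i=19
  .##.#|#  b13=1 t=0,i=16
  .##..|#  b12=1 t=1,i=12
  .#.##|.  b11=0 t=0,i=14
  .#.#.|.  b10=0 t=1,i=5
  .#..#|#  b9=1 t=1,i=2
  .#...|.  b8=0 t=1,i=7
  ..###|#  b7=1 t=2,i=18
  ..##.|#  b6=1 t=1,i=11
  ..#.#|.  b5=0 t=0,i=13
  ..#..|.  b4=0 t=3,i=9
  ...##|.  b3=0 t=1,i=10
  ...#.|#  b2=1 t=0,i=12
  ....#|#  b1=1 t=0,i=11
  .....|.  b0=0 t=0,i=7
  bits 10110110100101110111001011000110 = 3063378630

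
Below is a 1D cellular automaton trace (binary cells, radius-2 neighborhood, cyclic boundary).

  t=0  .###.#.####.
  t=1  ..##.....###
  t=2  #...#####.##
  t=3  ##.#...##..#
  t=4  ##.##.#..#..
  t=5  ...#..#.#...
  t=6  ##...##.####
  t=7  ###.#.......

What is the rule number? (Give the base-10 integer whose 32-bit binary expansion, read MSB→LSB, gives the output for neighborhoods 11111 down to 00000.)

1934967083

  #####|.  b31=0 t=2,i=6
  ####.|#  b30=1 t=0,i=9
  ###.#|#  b29=1 t=0,i=3
  ###..|#  b28=1 t=0,i=10
  ##.##|.  b27=0 t=2,i=9
  ##.#.|.  b26=0 t=0,i=4
  ##..#|#  b25=1 t=0,i=11
  ##...|#  b24=1 t=1,i=4
  #.###|.  b23=0 t=0,i=7
  #.##.|#  b22=1 t=4,i=3
  #.#.#|.  b21=0 t=0,i=5
  #.#..|#  b20=1 t=3,i=3
  #..##|.  b19=0 t=0,i=0
  #..#.|#  b18=1 t=4,i=8
  #...#|.  b17=0 t=2,i=2
  #....|#  b16=1 t=1,i=5
  .####|.  b15=0 t=0,i=8
  .###.|#  b14=1 t=0,i=2
  .##.#|.  b13=0 t=4,i=1
  .##..|.  b12=0 t=1,i=3
  .#.##|.  b11=0 t=0,i=6
  .#.#.|.  b10=0 t=5,i=7
  .#..#|.  b9=0 t=4,i=7
  .#...|#  b8=1 t=3,i=4
  ..###|.  b7=0 t=0,i=1
  ..##.|.  b6=0 t=1,i=2
  ..#.#|#  b5=1 t=5,i=6
  ..#..|.  b4=0 t=4,i=9
  ...##|#  b3=1 t=1,i=8
  ...#.|.  b2=0 t=5,i=2
  ....#|#  b1=1 t=1,i=7
  .....|#  b0=1 t=1,i=6
  bits 01110011010101010100000100101011 = 1934967083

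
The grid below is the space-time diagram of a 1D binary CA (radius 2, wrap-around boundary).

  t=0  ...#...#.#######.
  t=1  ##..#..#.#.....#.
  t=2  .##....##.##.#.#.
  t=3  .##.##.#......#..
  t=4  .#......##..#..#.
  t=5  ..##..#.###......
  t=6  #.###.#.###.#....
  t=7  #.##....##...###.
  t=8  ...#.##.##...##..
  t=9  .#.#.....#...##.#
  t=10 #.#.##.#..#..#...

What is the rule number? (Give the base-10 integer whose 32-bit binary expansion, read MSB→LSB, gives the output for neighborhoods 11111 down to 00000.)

310466018

  ##### -> .   bit 31 = 0  t=0,i=11
  ####. -> .   bit 30 = 0  t=0,i=14
  ###.# -> .   bit 29 = 0  t=6,i=4
  ###.. -> #   bit 28 = 1  t=0,i=15
  ##.## -> .   bit 27 = 0  t=2,i=9
  ##.#. -> .   bit 26 = 0  t=2,i=12
  ##..# -> #   bit 25 = 1  t=1,i=2
  ##... -> .   bit 24 = 0  t=0,i=16
  #.### -> #   bit 23 = 1  t=0,i=9
  #.##. -> .   bit 22 = 0  t=1,i=0
  #.#.# -> .   bit 21 = 0  t=2,i=13
  #.#.. -> .   bit 20 = 0  t=1,i=9
  #..## -> .   bit 19 = 0  t=2,i=0
  #..#. -> .   bit 18 = 0  t=1,i=3
  #...# -> .   bit 17 = 0  t=0,i=5
  #.... -> #   bit 16 = 1  t=0,i=0
  .#### -> .   bit 15 = 0  t=0,i=10
  .###. -> #   bit 14 = 1  t=5,i=9
  .##.# -> .   bit 13 = 0  t=2,i=8
  .##.. -> #   bit 12 = 1  t=1,i=1
  .#.## -> .   bit 11 = 0  t=0,i=8
  .#.#. -> #   bit 10 = 1  t=1,i=8
  .#..# -> .   bit 9 = 0  t=1,i=5
  .#... -> #   bit 8 = 1  t=0,i=4
  ..### -> #   bit 7 = 1  t=7,i=13
  ..##. -> #   bit 6 = 1  t=2,i=1
  ..#.# -> #   bit 5 = 1  t=0,i=7
  ..#.. -> .   bit 4 = 0  t=0,i=3
  ...## -> .   bit 3 = 0  t=2,i=6
  ...#. -> .   bit 2 = 0  t=0,i=2
  ....# -> #   bit 1 = 1  t=0,i=1
  ..... -> .   bit 0 = 0  t=1,i=12
  bits 00010010100000010101010111100010 = 310466018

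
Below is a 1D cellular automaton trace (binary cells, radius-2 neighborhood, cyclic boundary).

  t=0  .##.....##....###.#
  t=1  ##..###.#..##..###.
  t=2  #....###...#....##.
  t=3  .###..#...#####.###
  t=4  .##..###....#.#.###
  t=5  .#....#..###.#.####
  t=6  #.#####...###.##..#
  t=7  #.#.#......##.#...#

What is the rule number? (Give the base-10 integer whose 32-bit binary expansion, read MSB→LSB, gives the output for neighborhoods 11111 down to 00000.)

  [31] ##### => #  t=3,i=12
  [30] ####. => .  t=3,i=13
  [29] ###.# => #  t=0,i=16
  [28] ###.. => .  t=2,i=7
  [27] ##.## => .  t=1,i=18
  [26] ##.#. => #  t=0,i=17
  [25] ##..# => .  t=1,i=2
  [24] ##... => .  t=0,i=3
  [23] #.### => #  t=3,i=1
  [22] #.##. => #  t=0,i=1
  [21] #.#.# => .  t=0,i=18
  [20] #.#.. => .  t=1,i=8
  [19] #..## => .  t=1,i=3
  [18] #..#. => #  t=3,i=5
  [17] #...# => .  t=2,i=9
  [16] #.... => #  t=0,i=4
  [15] .#### => .  t=3,i=11
  [14] .###. => #  t=0,i=15
  [13] .##.# => #  t=2,i=17
  [12] .##.. => .  t=0,i=2
  [11] .#.## => #  t=0,i=0
  [10] .#.#. => #  t=4,i=13
  [9] .#..# => .  t=1,i=9
  [8] .#... => #  t=2,i=1
  [7] ..### => .  t=0,i=14
  [6] ..##. => #  t=0,i=8
  [5] ..#.# => .  t=4,i=12
  [4] ..#.. => #  t=2,i=11
  [3] ...## => .  t=0,i=7
  [2] ...#. => #  t=2,i=10
  [1] ....# => #  t=0,i=6
  [0] ..... => #  t=0,i=5
  bits 10100100110001010110110101010111 = 2764402007

2764402007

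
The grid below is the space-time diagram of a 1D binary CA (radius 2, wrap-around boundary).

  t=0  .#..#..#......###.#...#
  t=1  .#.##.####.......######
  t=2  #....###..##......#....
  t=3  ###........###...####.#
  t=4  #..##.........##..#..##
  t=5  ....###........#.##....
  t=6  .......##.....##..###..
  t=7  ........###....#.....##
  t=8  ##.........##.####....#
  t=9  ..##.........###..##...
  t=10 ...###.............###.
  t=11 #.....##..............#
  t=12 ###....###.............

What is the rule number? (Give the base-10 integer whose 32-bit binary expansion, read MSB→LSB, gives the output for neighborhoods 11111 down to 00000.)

  nb #####: next=.  (t=1,i=19, bit31=0)
  nb ####.: next=.  (t=1,i=8, bit30=0)
  nb ###.#: next=.  (t=0,i=16, bit29=0)
  nb ###..: next=.  (t=1,i=9, bit28=0)
  nb ##.##: next=#  (t=1,i=5, bit27=1)
  nb ##.#.: next=#  (t=0,i=17, bit26=1)
  nb ##..#: next=.  (t=2,i=8, bit25=0)
  nb ##...: next=#  (t=1,i=10, bit24=1)
  nb #.###: next=#  (t=1,i=6, bit23=1)
  nb #.##.: next=.  (t=1,i=3, bit22=0)
  nb #.#.#: next=.  (t=1,i=1, bit21=0)
  nb #.#..: next=#  (t=0,i=1, bit20=1)
  nb #..##: next=.  (t=2,i=9, bit19=0)
  nb #..#.: next=#  (t=0,i=3, bit18=1)
  nb #...#: next=#  (t=0,i=20, bit17=1)
  nb #....: next=#  (t=0,i=9, bit16=1)
  nb .####: next=#  (t=1,i=7, bit15=1)
  nb .###.: next=.  (t=0,i=15, bit14=0)
  nb .##.#: next=.  (t=1,i=4, bit13=0)
  nb .##..: next=#  (t=2,i=11, bit12=1)
  nb .#.##: next=.  (t=1,i=2, bit11=0)
  nb .#.#.: next=.  (t=0,i=0, bit10=0)
  nb .#..#: next=.  (t=0,i=2, bit9=0)
  nb .#...: next=#  (t=0,i=8, bit8=1)
  nb ..###: next=.  (t=0,i=14, bit7=0)
  nb ..##.: next=.  (t=2,i=10, bit6=0)
  nb ..#.#: next=#  (t=0,i=22, bit5=1)
  nb ..#..: next=#  (t=0,i=4, bit4=1)
  nb ...##: next=.  (t=0,i=13, bit3=0)
  nb ...#.: next=#  (t=0,i=21, bit2=1)
  nb ....#: next=.  (t=0,i=12, bit1=0)
  nb .....: next=.  (t=0,i=10, bit0=0)
  bits 00001101100101111001000100110100 = 228036916

228036916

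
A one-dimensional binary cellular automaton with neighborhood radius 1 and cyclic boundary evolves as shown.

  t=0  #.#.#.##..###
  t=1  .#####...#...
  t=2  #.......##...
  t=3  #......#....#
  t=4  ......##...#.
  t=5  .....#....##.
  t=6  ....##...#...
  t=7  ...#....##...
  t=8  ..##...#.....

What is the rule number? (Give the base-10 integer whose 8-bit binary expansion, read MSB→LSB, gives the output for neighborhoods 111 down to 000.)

38

  [7] ### => .  t=0,i=11
  [6] ##. => .  t=0,i=0
  [5] #.# => #  t=0,i=1
  [4] #.. => .  t=0,i=8
  [3] .## => .  t=0,i=6
  [2] .#. => #  t=0,i=2
  [1] ..# => #  t=0,i=9
  [0] ... => .  t=1,i=7
  bits 00100110 = 38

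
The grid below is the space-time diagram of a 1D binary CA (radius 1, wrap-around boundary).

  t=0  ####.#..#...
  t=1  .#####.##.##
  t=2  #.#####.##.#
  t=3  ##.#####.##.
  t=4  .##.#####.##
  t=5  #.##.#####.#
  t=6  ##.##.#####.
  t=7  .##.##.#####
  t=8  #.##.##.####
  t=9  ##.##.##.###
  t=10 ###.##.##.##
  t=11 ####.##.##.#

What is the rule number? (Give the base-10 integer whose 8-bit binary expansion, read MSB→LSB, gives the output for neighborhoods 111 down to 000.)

  nb ###: next=#  (t=0,i=1, bit7=1)
  nb ##.: next=#  (t=0,i=3, bit6=1)
  nb #.#: next=#  (t=0,i=4, bit5=1)
  nb #..: next=.  (t=0,i=6, bit4=0)
  nb .##: next=.  (t=0,i=0, bit3=0)
  nb .#.: next=#  (t=0,i=5, bit2=1)
  nb ..#: next=#  (t=0,i=7, bit1=1)
  nb ...: next=#  (t=0,i=10, bit0=1)
  bits 11100111 = 231

231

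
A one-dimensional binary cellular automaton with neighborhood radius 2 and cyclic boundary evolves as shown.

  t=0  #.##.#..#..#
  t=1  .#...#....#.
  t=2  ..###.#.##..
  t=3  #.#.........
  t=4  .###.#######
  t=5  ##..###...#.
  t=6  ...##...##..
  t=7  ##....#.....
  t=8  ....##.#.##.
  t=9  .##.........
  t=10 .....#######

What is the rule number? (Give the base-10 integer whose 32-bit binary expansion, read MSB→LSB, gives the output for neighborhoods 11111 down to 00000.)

1218086279

  [31] ##### => .  t=4,i=7
  [30] ####. => #  t=4,i=10
  [29] ###.# => .  t=2,i=4
  [28] ###.. => .  t=5,i=6
  [27] ##.## => #  t=0,i=1
  [26] ##.#. => .  t=0,i=4
  [25] ##..# => .  t=5,i=2
  [24] ##... => .  t=2,i=10
  [23] #.### => #  t=4,i=1
  [22] #.##. => .  t=0,i=2
  [21] #.#.# => .  t=2,i=6
  [20] #.#.. => #  t=0,i=5
  [19] #..## => #  t=0,i=10
  [18] #..#. => .  t=0,i=7
  [17] #...# => #  t=1,i=3
  [16] #.... => .  t=1,i=7
  [15] .#### => #  t=4,i=6
  [14] .###. => .  t=2,i=3
  [13] .##.# => .  t=0,i=0
  [12] .##.. => .  t=2,i=9
  [11] .#.## => .  t=2,i=7
  [10] .#.#. => #  t=3,i=1
  [9] .#..# => .  t=0,i=6
  [8] .#... => #  t=1,i=2
  [7] ..### => #  t=2,i=2
  [6] ..##. => .  t=0,i=11
  [5] ..#.# => .  t=3,i=0
  [4] ..#.. => .  t=0,i=8
  [3] ...## => .  t=2,i=1
  [2] ...#. => #  t=1,i=4
  [1] ....# => #  t=1,i=8
  [0] ..... => #  t=3,i=5
  bits 01001000100110101000010110000111 = 1218086279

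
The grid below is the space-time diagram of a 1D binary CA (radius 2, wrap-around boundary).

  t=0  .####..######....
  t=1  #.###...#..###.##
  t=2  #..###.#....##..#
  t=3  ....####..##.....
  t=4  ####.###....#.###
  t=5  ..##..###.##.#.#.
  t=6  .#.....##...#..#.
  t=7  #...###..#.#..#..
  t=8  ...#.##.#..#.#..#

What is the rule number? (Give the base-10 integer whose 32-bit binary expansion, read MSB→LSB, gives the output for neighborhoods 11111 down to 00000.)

  ##### -> .   bit 31 = 0  t=0,i=9
  ####. -> #   bit 30 = 1  t=0,i=3
  ###.# -> #   bit 29 = 1  t=1,i=0
  ###.. -> #   bit 28 = 1  t=0,i=4
  ##.## -> .   bit 27 = 0  t=1,i=1
  ##.#. -> #   bit 26 = 1  t=2,i=6
  ##..# -> .   bit 25 = 0  t=0,i=5
  ##... -> #   bit 24 = 1  t=0,i=13
  #.### -> .   bit 23 = 0  t=1,i=2
  #.##. -> .   bit 22 = 0  t=5,i=10
  #.#.# -> .   bit 21 = 0  t=5,i=13
  #.#.. -> #   bit 20 = 1  t=2,i=7
  #..## -> .   bit 19 = 0  t=0,i=6
  #..#. -> #   bit 18 = 1  t=6,i=0
  #...# -> .   bit 17 = 0  t=1,i=6
  #.... -> .   bit 16 = 0  t=0,i=14
  .#### -> #   bit 15 = 1  t=0,i=2
  .###. -> #   bit 14 = 1  t=1,i=3
  .##.# -> .   bit 13 = 0  t=5,i=11
  .##.. -> .   bit 12 = 0  t=2,i=0
  .#.## -> #   bit 11 = 1  t=4,i=13
  .#.#. -> .   bit 10 = 0  t=5,i=14
  .#..# -> .   bit 9 = 0  t=1,i=9
  .#... -> .   bit 8 = 0  t=2,i=8
  ..### -> .   bit 7 = 0  t=0,i=1
  ..##. -> .   bit 6 = 0  t=2,i=12
  ..#.# -> .   bit 5 = 0  t=4,i=12
  ..#.. -> .   bit 4 = 0  t=1,i=8
  ...## -> #   bit 3 = 1  t=0,i=0
  ...#. -> #   bit 2 = 1  t=1,i=7
  ....# -> #   bit 1 = 1  t=0,i=16
  ..... -> #   bit 0 = 1  t=0,i=15
  bits 01110101000101001100100000001111 = 1964296207

1964296207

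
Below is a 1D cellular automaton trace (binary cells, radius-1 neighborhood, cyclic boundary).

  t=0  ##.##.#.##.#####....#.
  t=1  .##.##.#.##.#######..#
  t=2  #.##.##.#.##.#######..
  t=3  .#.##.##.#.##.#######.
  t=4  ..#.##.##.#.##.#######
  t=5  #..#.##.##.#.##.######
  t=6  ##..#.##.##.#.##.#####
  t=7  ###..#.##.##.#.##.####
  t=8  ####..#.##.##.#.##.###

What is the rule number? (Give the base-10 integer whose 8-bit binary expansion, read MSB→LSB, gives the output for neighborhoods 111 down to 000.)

241

  [7] ### => #  t=0,i=12
  [6] ##. => #  t=0,i=1
  [5] #.# => #  t=0,i=2
  [4] #.. => #  t=0,i=16
  [3] .## => .  t=0,i=0
  [2] .#. => .  t=0,i=6
  [1] ..# => .  t=0,i=19
  [0] ... => #  t=0,i=17
  bits 11110001 = 241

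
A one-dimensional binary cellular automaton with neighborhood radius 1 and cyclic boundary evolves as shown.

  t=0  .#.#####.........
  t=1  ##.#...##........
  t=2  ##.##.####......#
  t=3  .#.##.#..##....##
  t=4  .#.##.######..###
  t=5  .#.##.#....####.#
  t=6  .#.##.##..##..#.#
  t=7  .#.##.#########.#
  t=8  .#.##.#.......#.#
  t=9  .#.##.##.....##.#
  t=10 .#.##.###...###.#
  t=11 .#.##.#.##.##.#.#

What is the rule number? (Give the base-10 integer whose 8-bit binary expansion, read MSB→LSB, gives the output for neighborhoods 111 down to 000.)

94

  [7] ### => .  t=0,i=4
  [6] ##. => #  t=0,i=7
  [5] #.# => .  t=0,i=2
  [4] #.. => #  t=0,i=8
  [3] .## => #  t=0,i=3
  [2] .#. => #  t=0,i=1
  [1] ..# => #  t=0,i=0
  [0] ... => .  t=0,i=9
  bits 01011110 = 94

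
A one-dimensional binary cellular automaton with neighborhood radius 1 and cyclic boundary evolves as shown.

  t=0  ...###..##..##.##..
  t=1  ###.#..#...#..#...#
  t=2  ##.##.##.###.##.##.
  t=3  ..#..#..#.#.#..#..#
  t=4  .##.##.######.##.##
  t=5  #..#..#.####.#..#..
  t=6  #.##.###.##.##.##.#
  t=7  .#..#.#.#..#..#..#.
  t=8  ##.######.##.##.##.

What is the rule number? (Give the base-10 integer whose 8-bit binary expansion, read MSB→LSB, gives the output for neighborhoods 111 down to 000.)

167

  ###|#  b7=1 t=0,i=4
  ##.|.  b6=0 t=0,i=5
  #.#|#  b5=1 t=0,i=14
  #..|.  b4=0 t=0,i=6
  .##|.  b3=0 t=0,i=3
  .#.|#  b2=1 t=1,i=4
  ..#|#  b1=1 t=0,i=2
  ...|#  b0=1 t=0,i=0
  bits 10100111 = 167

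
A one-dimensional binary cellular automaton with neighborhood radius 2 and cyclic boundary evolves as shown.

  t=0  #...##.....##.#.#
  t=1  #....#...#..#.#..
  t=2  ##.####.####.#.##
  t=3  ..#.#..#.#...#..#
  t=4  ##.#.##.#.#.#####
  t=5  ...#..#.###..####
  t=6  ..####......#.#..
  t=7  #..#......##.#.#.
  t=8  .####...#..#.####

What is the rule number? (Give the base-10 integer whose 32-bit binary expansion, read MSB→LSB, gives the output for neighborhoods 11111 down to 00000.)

2284631830

  ##### -> #   bit 31 = 1  t=4,i=14
  ####. -> .   bit 30 = 0  t=2,i=0
  ###.# -> .   bit 29 = 0  t=2,i=1
  ###.. -> .   bit 28 = 0  t=5,i=10
  ##.## -> #   bit 27 = 1  t=2,i=2
  ##.#. -> .   bit 26 = 0  t=0,i=13
  ##..# -> .   bit 25 = 0  t=5,i=11
  ##... -> .   bit 24 = 0  t=0,i=1
  #.### -> .   bit 23 = 0  t=2,i=3
  #.##. -> .   bit 22 = 0  t=0,i=16
  #.#.# -> #   bit 21 = 1  t=0,i=14
  #.#.. -> .   bit 20 = 0  t=1,i=14
  #..## -> #   bit 19 = 1  t=5,i=12
  #..#. -> #   bit 18 = 1  t=1,i=11
  #...# -> .   bit 17 = 0  t=0,i=2
  #.... -> .   bit 16 = 0  t=0,i=7
  .#### -> #   bit 15 = 1  t=2,i=4
  .###. -> .   bit 14 = 0  t=5,i=9
  .##.# -> #   bit 13 = 1  t=0,i=12
  .##.. -> #   bit 12 = 1  t=0,i=0
  .#.## -> .   bit 11 = 0  t=0,i=15
  .#.#. -> #   bit 10 = 1  t=1,i=13
  .#..# -> #   bit 9 = 1  t=1,i=10
  .#... -> #   bit 8 = 1  t=1,i=1
  ..### -> .   bit 7 = 0  t=5,i=13
  ..##. -> .   bit 6 = 0  t=0,i=4
  ..#.# -> .   bit 5 = 0  t=1,i=12
  ..#.. -> #   bit 4 = 1  t=1,i=0
  ...## -> .   bit 3 = 0  t=0,i=3
  ...#. -> #   bit 2 = 1  t=1,i=4
  ....# -> #   bit 1 = 1  t=0,i=9
  ..... -> .   bit 0 = 0  t=0,i=8
  bits 10001000001011001011011100010110 = 2284631830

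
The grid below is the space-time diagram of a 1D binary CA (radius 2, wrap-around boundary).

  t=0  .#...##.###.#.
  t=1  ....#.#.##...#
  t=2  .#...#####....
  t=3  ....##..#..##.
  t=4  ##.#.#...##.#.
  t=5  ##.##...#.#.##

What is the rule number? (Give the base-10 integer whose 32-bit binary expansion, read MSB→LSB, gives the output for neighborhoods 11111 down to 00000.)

1089044105

  nb #####: next=.  (t=2,i=7, bit31=0)
  nb ####.: next=#  (t=2,i=8, bit30=1)
  nb ###.#: next=.  (t=0,i=10, bit29=0)
  nb ###..: next=.  (t=2,i=9, bit28=0)
  nb ##.##: next=.  (t=0,i=7, bit27=0)
  nb ##.#.: next=.  (t=0,i=11, bit26=0)
  nb ##..#: next=.  (t=3,i=6, bit25=0)
  nb ##...: next=.  (t=1,i=10, bit24=0)
  nb #.###: next=#  (t=0,i=8, bit23=1)
  nb #.##.: next=#  (t=1,i=8, bit22=1)
  nb #.#.#: next=#  (t=1,i=6, bit21=1)
  nb #.#..: next=.  (t=0,i=12, bit20=0)
  nb #..##: next=#  (t=3,i=10, bit19=1)
  nb #..#.: next=.  (t=0,i=0, bit18=0)
  nb #...#: next=.  (t=0,i=3, bit17=0)
  nb #....: next=#  (t=1,i=1, bit16=1)
  nb .####: next=.  (t=2,i=6, bit15=0)
  nb .###.: next=#  (t=0,i=9, bit14=1)
  nb .##.#: next=#  (t=0,i=6, bit13=1)
  nb .##..: next=#  (t=1,i=9, bit12=1)
  nb .#.##: next=#  (t=1,i=7, bit11=1)
  nb .#.#.: next=#  (t=1,i=5, bit10=1)
  nb .#..#: next=#  (t=0,i=13, bit9=1)
  nb .#...: next=.  (t=0,i=2, bit8=0)
  nb ..###: next=#  (t=2,i=5, bit7=1)
  nb ..##.: next=.  (t=0,i=5, bit6=0)
  nb ..#.#: next=.  (t=1,i=4, bit5=0)
  nb ..#..: next=.  (t=0,i=1, bit4=0)
  nb ...##: next=#  (t=0,i=4, bit3=1)
  nb ...#.: next=.  (t=1,i=3, bit2=0)
  nb ....#: next=.  (t=1,i=2, bit1=0)
  nb .....: next=#  (t=2,i=12, bit0=1)
  bits 01000000111010010111111010001001 = 1089044105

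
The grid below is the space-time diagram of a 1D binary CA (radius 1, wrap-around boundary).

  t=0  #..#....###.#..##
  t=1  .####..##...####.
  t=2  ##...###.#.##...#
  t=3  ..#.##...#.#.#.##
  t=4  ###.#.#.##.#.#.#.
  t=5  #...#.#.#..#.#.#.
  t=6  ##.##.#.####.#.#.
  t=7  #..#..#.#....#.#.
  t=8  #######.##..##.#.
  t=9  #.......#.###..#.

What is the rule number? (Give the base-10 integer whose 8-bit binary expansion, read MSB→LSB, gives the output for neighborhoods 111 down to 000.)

  nb ###: next=.  (t=0,i=9, bit7=0)
  nb ##.: next=.  (t=0,i=0, bit6=0)
  nb #.#: next=.  (t=0,i=11, bit5=0)
  nb #..: next=#  (t=0,i=1, bit4=1)
  nb .##: next=#  (t=0,i=8, bit3=1)
  nb .#.: next=#  (t=0,i=3, bit2=1)
  nb ..#: next=#  (t=0,i=2, bit1=1)
  nb ...: next=.  (t=0,i=5, bit0=0)
  bits 00011110 = 30

30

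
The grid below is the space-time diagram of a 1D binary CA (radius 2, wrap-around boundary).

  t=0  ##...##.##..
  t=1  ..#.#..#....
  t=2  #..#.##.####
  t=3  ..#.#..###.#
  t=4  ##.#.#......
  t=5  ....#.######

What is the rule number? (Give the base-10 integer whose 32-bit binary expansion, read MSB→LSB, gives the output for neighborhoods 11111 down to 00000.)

1233489675

  nb #####: next=.  (t=2,i=10, bit31=0)
  nb ####.: next=#  (t=2,i=11, bit30=1)
  nb ###.#: next=.  (t=3,i=9, bit29=0)
  nb ###..: next=.  (t=2,i=0, bit28=0)
  nb ##.##: next=#  (t=0,i=7, bit27=1)
  nb ##.#.: next=.  (t=3,i=10, bit26=0)
  nb ##..#: next=.  (t=0,i=10, bit25=0)
  nb ##...: next=#  (t=0,i=2, bit24=1)
  nb #.###: next=#  (t=2,i=8, bit23=1)
  nb #.##.: next=.  (t=0,i=8, bit22=0)
  nb #.#.#: next=.  (t=4,i=3, bit21=0)
  nb #.#..: next=.  (t=1,i=4, bit20=0)
  nb #..##: next=.  (t=0,i=11, bit19=0)
  nb #..#.: next=#  (t=1,i=6, bit18=1)
  nb #...#: next=.  (t=0,i=3, bit17=0)
  nb #....: next=#  (t=1,i=9, bit16=1)
  nb .####: next=#  (t=2,i=9, bit15=1)
  nb .###.: next=.  (t=3,i=8, bit14=0)
  nb .##.#: next=.  (t=0,i=6, bit13=0)
  nb .##..: next=.  (t=0,i=1, bit12=0)
  nb .#.##: next=#  (t=2,i=4, bit11=1)
  nb .#.#.: next=#  (t=1,i=3, bit10=1)
  nb .#..#: next=#  (t=1,i=5, bit9=1)
  nb .#...: next=#  (t=1,i=8, bit8=1)
  nb ..###: next=.  (t=3,i=7, bit7=0)
  nb ..##.: next=.  (t=0,i=0, bit6=0)
  nb ..#.#: next=.  (t=1,i=2, bit5=0)
  nb ..#..: next=.  (t=1,i=7, bit4=0)
  nb ...##: next=#  (t=0,i=4, bit3=1)
  nb ...#.: next=.  (t=1,i=1, bit2=0)
  nb ....#: next=#  (t=1,i=0, bit1=1)
  nb .....: next=#  (t=1,i=10, bit0=1)
  bits 01001001100001011000111100001011 = 1233489675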